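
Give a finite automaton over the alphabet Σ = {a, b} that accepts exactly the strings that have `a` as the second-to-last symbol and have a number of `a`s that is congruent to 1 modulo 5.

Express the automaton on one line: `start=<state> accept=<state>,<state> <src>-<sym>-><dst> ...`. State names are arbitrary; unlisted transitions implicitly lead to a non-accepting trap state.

Build one automaton per condition and run them in lockstep. The first has 7 states tracking the last 2 symbols read; the second has 5 states tracking the count of `a`s modulo 5. A product state is a pair (one from each), accepting exactly when both do. After merging equivalent states the machine shrinks.
9 states suffice.
        a   b  
>  q0   q1  q0 
   q1   q2  q3 
   q2   q4  q2 
 * q3   q2  q5 
   q4   q6  q4 
   q5   q2  q5 
   q6   q7  q6 
   q7   q8  q0 
 * q8   q2  q3 
(> = start, * = accepting)

start=q0 accept=q3,q8 q0-a->q1 q0-b->q0 q1-a->q2 q1-b->q3 q2-a->q4 q2-b->q2 q3-a->q2 q3-b->q5 q4-a->q6 q4-b->q4 q5-a->q2 q5-b->q5 q6-a->q7 q6-b->q6 q7-a->q8 q7-b->q0 q8-a->q2 q8-b->q3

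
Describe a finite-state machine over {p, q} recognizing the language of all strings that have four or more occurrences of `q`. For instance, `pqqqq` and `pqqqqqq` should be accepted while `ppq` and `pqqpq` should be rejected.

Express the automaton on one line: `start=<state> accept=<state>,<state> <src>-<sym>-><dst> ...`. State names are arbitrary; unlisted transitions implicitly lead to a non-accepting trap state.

start=S0 accept=S4,S5 S0-p->S0 S0-q->S1 S1-p->S1 S1-q->S2 S2-p->S2 S2-q->S3 S3-p->S3 S3-q->S4 S4-p->S4 S4-q->S5 S5-p->S5 S5-q->S5

Only the number of `q`s matters, and only up to 5. Make a chain S0 → S1 → S2 → S3 → S4 → S5 advanced by each `q` (with S5 absorbing); every other symbol self-loops. The accepting set is {S4, S5}.
6 states suffice.
        p   q  
>  S0   S0  S1 
   S1   S1  S2 
   S2   S2  S3 
   S3   S3  S4 
 * S4   S4  S5 
 * S5   S5  S5 
(> = start, * = accepting)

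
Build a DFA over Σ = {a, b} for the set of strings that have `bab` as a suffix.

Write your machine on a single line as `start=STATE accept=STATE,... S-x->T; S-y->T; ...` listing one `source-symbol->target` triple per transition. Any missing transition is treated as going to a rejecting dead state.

Let each state record the length of the longest suffix of the input read so far that is also a prefix of `bab`. S1 means the last symbol is `b`; S2 means the last 2 symbols are `ba`; S3 means the last 3 symbols are `bab`. Accept only at S3, where the string currently ends in `bab`.
4 states suffice.
        a   b  
>  S0   S0  S1 
   S1   S2  S1 
   S2   S0  S3 
 * S3   S2  S1 
(> = start, * = accepting)

start=S0; accept=S3; S0-a->S0; S0-b->S1; S1-a->S2; S1-b->S1; S2-a->S0; S2-b->S3; S3-a->S2; S3-b->S1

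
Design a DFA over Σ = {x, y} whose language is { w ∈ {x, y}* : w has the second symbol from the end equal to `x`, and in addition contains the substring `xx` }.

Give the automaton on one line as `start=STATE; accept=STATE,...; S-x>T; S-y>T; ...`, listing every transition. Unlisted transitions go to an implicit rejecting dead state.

Run two small machines in parallel and take their product. The first has 7 states tracking the last 2 symbols read; the second has 3 states tracking whether and how much of `xx` has been seen. A product state is a pair (one from each), accepting exactly when both do.
        x   y  
>  q0   q1  q2 
   q1   q3  q4 
   q2   q5  q6 
 * q3   q3  q7 
   q4   q5  q6 
   q5   q3  q4 
   q6   q5  q6 
 * q7   q8  q9 
   q8   q3  q7 
   q9   q8  q9 
(> = start, * = accepting)

start=q0; accept=q3,q7; q0-x>q1; q0-y>q2; q1-x>q3; q1-y>q4; q2-x>q5; q2-y>q6; q3-x>q3; q3-y>q7; q4-x>q5; q4-y>q6; q5-x>q3; q5-y>q4; q6-x>q5; q6-y>q6; q7-x>q8; q7-y>q9; q8-x>q3; q8-y>q7; q9-x>q8; q9-y>q9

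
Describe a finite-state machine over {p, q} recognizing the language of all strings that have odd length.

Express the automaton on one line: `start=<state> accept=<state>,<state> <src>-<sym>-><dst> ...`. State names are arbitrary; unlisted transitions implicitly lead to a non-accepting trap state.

Count input length modulo 2: every symbol advances one step around the cycle S0 → S1 → S0. Accept at S1.
With 2 states:
        p   q  
>  S0   S1  S1 
 * S1   S0  S0 
(> = start, * = accepting)

start=S0 accept=S1 S0-p->S1 S0-q->S1 S1-p->S0 S1-q->S0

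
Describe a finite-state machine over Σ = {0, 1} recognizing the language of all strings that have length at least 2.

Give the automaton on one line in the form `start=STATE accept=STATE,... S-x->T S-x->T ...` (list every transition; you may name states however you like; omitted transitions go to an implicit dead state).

start=A accept=C,D A-0->B A-1->B B-0->C B-1->C C-0->D C-1->D D-0->D D-1->D

Count input length up to 3: every symbol moves from A toward D, which means 'more than 2' and absorbs. Accept from {C, D}.
4 states suffice.
       0  1 
>  A   B  B 
   B   C  C 
 * C   D  D 
 * D   D  D 
(> = start, * = accepting)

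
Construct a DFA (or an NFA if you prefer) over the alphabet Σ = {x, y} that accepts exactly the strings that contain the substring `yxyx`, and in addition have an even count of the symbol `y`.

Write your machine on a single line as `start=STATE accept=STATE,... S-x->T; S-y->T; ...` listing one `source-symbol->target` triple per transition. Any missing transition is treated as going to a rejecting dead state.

Handle the two conditions separately and then intersect. One (5 states) tracks whether and how much of `yxyx` has been seen; the other (2 states) tracks the count of `y`s modulo 2. Each combined state is a pair, one component from each; accept when both components accept.
10 states suffice.
        x   y  
>  S0   S0  S1 
   S1   S2  S3 
   S2   S4  S5 
   S3   S6  S1 
   S4   S4  S3 
   S5   S7  S1 
   S6   S0  S8 
 * S7   S7  S9 
   S8   S9  S3 
   S9   S9  S7 
(> = start, * = accepting)

start=S0; accept=S7; S0-x->S0; S0-y->S1; S1-x->S2; S1-y->S3; S2-x->S4; S2-y->S5; S3-x->S6; S3-y->S1; S4-x->S4; S4-y->S3; S5-x->S7; S5-y->S1; S6-x->S0; S6-y->S8; S7-x->S7; S7-y->S9; S8-x->S9; S8-y->S3; S9-x->S9; S9-y->S7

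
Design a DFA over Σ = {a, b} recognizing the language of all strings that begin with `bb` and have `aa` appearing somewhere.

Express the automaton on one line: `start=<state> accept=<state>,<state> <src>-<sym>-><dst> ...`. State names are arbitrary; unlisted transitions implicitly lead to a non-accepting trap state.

start=q0 accept=q5 q0-a->q1 q0-b->q2 q1-a->q1 q1-b->q1 q2-a->q1 q2-b->q3 q3-a->q4 q3-b->q3 q4-a->q5 q4-b->q3 q5-a->q5 q5-b->q5

Run two small machines in parallel and take their product. The first has 4 states tracking whether the input so far still matches the prefix `bb`; the second has 3 states tracking whether and how much of `aa` has been seen. A product state is a pair (one from each), accepting exactly when both do. Minimizing collapses redundant product states.
With 6 states:
        a   b  
>  q0   q1  q2 
   q1   q1  q1 
   q2   q1  q3 
   q3   q4  q3 
   q4   q5  q3 
 * q5   q5  q5 
(> = start, * = accepting)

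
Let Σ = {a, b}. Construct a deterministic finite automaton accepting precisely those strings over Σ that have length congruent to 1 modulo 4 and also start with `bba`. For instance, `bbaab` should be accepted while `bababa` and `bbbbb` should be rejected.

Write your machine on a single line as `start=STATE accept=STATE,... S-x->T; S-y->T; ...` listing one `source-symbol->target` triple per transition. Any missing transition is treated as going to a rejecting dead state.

Run two small machines in parallel and take their product. One (4 states) tracks the input length modulo 4; the other (5 states) tracks whether the input so far still matches the prefix `bba`. Each combined state is a pair, one component from each; accept when both components accept. After merging equivalent states the machine shrinks.
        a   b  
>  s0   s1  s2 
   s1   s1  s1 
   s2   s1  s3 
   s3   s4  s1 
   s4   s5  s5 
   s5   s6  s6 
 * s6   s7  s7 
   s7   s4  s4 
(> = start, * = accepting)

start=s0; accept=s6; s0-a->s1; s0-b->s2; s1-a->s1; s1-b->s1; s2-a->s1; s2-b->s3; s3-a->s4; s3-b->s1; s4-a->s5; s4-b->s5; s5-a->s6; s5-b->s6; s6-a->s7; s6-b->s7; s7-a->s4; s7-b->s4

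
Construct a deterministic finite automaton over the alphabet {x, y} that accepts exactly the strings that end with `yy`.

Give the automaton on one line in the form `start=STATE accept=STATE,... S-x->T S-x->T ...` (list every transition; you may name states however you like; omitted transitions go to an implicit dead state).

Let each state record the length of the longest suffix of the input read so far that is also a prefix of `yy`. q1 means the last symbol is `y`; q2 means the last 2 symbols are `yy`. Accept only at q2, where the string currently ends in `yy`.
        x   y  
>  q0   q0  q1 
   q1   q0  q2 
 * q2   q0  q2 
(> = start, * = accepting)

start=q0 accept=q2 q0-x->q0 q0-y->q1 q1-x->q0 q1-y->q2 q2-x->q0 q2-y->q2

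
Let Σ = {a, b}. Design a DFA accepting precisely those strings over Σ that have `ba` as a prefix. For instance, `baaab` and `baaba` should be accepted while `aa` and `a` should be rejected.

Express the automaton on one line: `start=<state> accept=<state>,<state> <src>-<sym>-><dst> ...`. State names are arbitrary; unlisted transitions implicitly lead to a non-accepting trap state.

Check the first 2 symbols one by one: s0 through s1 record how many have matched `ba` so far; any wrong symbol goes to the dead state s3. After all 2 match we enter the accepting sink s2.
4 states suffice.
        a   b  
>  s0   s3  s1 
   s1   s2  s3 
 * s2   s2  s2 
   s3   s3  s3 
(> = start, * = accepting)

start=s0 accept=s2 s0-a->s3 s0-b->s1 s1-a->s2 s1-b->s3 s2-a->s2 s2-b->s2 s3-a->s3 s3-b->s3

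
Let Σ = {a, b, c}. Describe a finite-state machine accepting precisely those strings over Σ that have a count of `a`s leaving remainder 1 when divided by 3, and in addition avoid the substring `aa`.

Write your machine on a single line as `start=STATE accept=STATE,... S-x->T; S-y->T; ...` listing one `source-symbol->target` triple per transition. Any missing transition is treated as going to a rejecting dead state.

Run two small machines in parallel and take their product. One (3 states) tracks the count of `a`s modulo 3; the other (3 states) tracks partial matches of the forbidden pattern `aa`. Each combined state is a pair, one component from each; accept when both components accept. After merging equivalent states the machine shrinks.
7 states suffice.
        a   b   c  
>  s0   s1  s0  s0 
 * s1   s2  s3  s3 
   s2   s2  s2  s2 
 * s3   s4  s3  s3 
   s4   s2  s5  s5 
   s5   s6  s5  s5 
   s6   s2  s0  s0 
(> = start, * = accepting)

start=s0; accept=s1,s3; s0-a->s1; s0-b->s0; s0-c->s0; s1-a->s2; s1-b->s3; s1-c->s3; s2-a->s2; s2-b->s2; s2-c->s2; s3-a->s4; s3-b->s3; s3-c->s3; s4-a->s2; s4-b->s5; s4-c->s5; s5-a->s6; s5-b->s5; s5-c->s5; s6-a->s2; s6-b->s0; s6-c->s0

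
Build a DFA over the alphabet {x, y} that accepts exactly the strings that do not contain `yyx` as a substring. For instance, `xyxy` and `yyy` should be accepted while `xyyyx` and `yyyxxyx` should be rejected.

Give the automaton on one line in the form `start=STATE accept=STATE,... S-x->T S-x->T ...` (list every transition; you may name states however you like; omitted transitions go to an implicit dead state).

start=A accept=A,B,C A-x->A A-y->B B-x->A B-y->C C-x->D C-y->C D-x->D D-y->D

Track partial matches of the forbidden pattern `yyx`. State D is a dead state reached once `yyx` has occurred; every other state accepts. A means no part of `yyx` is currently matched.
A 4-state machine:
       x  y 
>* A   A  B 
 * B   A  C 
 * C   D  C 
   D   D  D 
(> = start, * = accepting)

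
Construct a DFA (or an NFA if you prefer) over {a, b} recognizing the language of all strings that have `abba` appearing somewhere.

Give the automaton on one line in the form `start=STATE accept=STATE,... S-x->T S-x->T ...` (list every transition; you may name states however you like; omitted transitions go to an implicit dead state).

start=q0 accept=q4 q0-a->q1 q0-b->q0 q1-a->q1 q1-b->q2 q2-a->q1 q2-b->q3 q3-a->q4 q3-b->q0 q4-a->q4 q4-b->q4

Track how much of `abba` has been matched so far: state q0 is no progress, q4 is the absorbing accept state reached once `abba` has occurred. Intermediate states record partial matches; on a mismatch, fall back to the longest reusable overlap.
With 5 states:
        a   b  
>  q0   q1  q0 
   q1   q1  q2 
   q2   q1  q3 
   q3   q4  q0 
 * q4   q4  q4 
(> = start, * = accepting)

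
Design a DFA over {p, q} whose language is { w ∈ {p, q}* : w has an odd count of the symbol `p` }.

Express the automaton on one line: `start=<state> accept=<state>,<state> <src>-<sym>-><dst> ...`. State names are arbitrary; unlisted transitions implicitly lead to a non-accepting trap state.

start=S0 accept=S1 S0-p->S1 S0-q->S0 S1-p->S0 S1-q->S1

Keep the running count of `p`s modulo 2: each `p` advances along the cycle S0 → S1 → S0 while other symbols loop. Accept at S1.
With 2 states:
        p   q  
>  S0   S1  S0 
 * S1   S0  S1 
(> = start, * = accepting)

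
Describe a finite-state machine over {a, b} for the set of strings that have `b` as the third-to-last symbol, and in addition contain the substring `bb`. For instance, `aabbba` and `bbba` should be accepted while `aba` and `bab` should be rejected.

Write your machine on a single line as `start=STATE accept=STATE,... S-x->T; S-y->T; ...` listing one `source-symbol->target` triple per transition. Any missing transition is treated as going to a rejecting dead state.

Run two small machines in parallel and take their product. The first has 15 states tracking the last 3 symbols read; the second has 3 states tracking whether and how much of `bb` has been seen. A product state is a pair (one from each), accepting exactly when both do. Minimizing collapses redundant product states.
        a   b  
>  q0   q0  q1 
   q1   q0  q2 
   q2   q3  q4 
 * q3   q5  q6 
 * q4   q3  q4 
 * q5   q7  q8 
 * q6   q9  q2 
   q7   q7  q8 
   q8   q9  q2 
   q9   q5  q6 
(> = start, * = accepting)

start=q0; accept=q3,q4,q5,q6; q0-a->q0; q0-b->q1; q1-a->q0; q1-b->q2; q2-a->q3; q2-b->q4; q3-a->q5; q3-b->q6; q4-a->q3; q4-b->q4; q5-a->q7; q5-b->q8; q6-a->q9; q6-b->q2; q7-a->q7; q7-b->q8; q8-a->q9; q8-b->q2; q9-a->q5; q9-b->q6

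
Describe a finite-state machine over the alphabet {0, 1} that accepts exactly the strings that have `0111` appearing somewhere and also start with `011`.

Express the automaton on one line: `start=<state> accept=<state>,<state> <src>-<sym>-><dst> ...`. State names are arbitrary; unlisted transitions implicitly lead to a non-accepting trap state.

Run two small machines in parallel and take their product. One (5 states) tracks whether and how much of `0111` has been seen; the other (5 states) tracks whether the input so far still matches the prefix `011`. Each combined state is a pair, one component from each; accept when both components accept.
          0    1  
>  s0     s1   s2 
   s1     s3   s4 
   s2     s3   s2 
   s3     s3   s5 
   s4     s3   s6 
   s5     s3   s7 
   s6     s8   s9 
   s7     s3  s10 
   s8     s8  s11 
 * s9     s9   s9 
   s10   s10  s10 
   s11    s8   s6 
(> = start, * = accepting)

start=s0 accept=s9 s0-0->s1 s0-1->s2 s1-0->s3 s1-1->s4 s2-0->s3 s2-1->s2 s3-0->s3 s3-1->s5 s4-0->s3 s4-1->s6 s5-0->s3 s5-1->s7 s6-0->s8 s6-1->s9 s7-0->s3 s7-1->s10 s8-0->s8 s8-1->s11 s9-0->s9 s9-1->s9 s10-0->s10 s10-1->s10 s11-0->s8 s11-1->s6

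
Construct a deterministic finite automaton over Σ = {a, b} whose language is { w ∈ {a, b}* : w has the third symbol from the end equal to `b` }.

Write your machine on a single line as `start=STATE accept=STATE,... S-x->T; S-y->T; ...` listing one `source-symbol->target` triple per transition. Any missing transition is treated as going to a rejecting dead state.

start=q0; accept=q11,q12,q13,q14; q0-a->q1; q0-b->q2; q1-a->q3; q1-b->q4; q2-a->q5; q2-b->q6; q3-a->q7; q3-b->q8; q4-a->q9; q4-b->q10; q5-a->q11; q5-b->q12; q6-a->q13; q6-b->q14; q7-a->q7; q7-b->q8; q8-a->q9; q8-b->q10; q9-a->q11; q9-b->q12; q10-a->q13; q10-b->q14; q11-a->q7; q11-b->q8; q12-a->q9; q12-b->q10; q13-a->q11; q13-b->q12; q14-a->q13; q14-b->q14

A DFA must remember the last 3 symbols (since which symbol is third-to-last isn't known until the input ends). Use one state per possible window of the last ≤3 symbols; accept from those whose window starts with `b`.
With 15 states:
          a    b  
>  q0     q1   q2 
   q1     q3   q4 
   q2     q5   q6 
   q3     q7   q8 
   q4     q9  q10 
   q5    q11  q12 
   q6    q13  q14 
   q7     q7   q8 
   q8     q9  q10 
   q9    q11  q12 
   q10   q13  q14 
 * q11    q7   q8 
 * q12    q9  q10 
 * q13   q11  q12 
 * q14   q13  q14 
(> = start, * = accepting)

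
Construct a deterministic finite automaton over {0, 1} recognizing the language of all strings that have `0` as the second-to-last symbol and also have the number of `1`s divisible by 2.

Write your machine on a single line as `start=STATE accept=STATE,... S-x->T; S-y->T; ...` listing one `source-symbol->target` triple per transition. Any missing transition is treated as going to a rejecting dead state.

start=S0; accept=S3,S8; S0-0->S1; S0-1->S2; S1-0->S3; S1-1->S4; S2-0->S5; S2-1->S6; S3-0->S3; S3-1->S4; S4-0->S5; S4-1->S6; S5-0->S7; S5-1->S8; S6-0->S9; S6-1->S10; S7-0->S7; S7-1->S8; S8-0->S9; S8-1->S10; S9-0->S3; S9-1->S4; S10-0->S5; S10-1->S6

Build one automaton per condition and run them in lockstep. One (7 states) tracks the last 2 symbols read; the other (2 states) tracks the count of `1`s modulo 2. Each combined state is a pair, one component from each; accept when both components accept.
With 11 states:
          0    1  
>  S0     S1   S2 
   S1     S3   S4 
   S2     S5   S6 
 * S3     S3   S4 
   S4     S5   S6 
   S5     S7   S8 
   S6     S9  S10 
   S7     S7   S8 
 * S8     S9  S10 
   S9     S3   S4 
   S10    S5   S6 
(> = start, * = accepting)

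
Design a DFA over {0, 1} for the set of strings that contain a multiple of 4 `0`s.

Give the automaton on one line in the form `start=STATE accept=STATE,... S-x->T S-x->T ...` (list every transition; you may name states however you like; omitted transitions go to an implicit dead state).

start=A accept=A A-0->B A-1->A B-0->C B-1->B C-0->D C-1->C D-0->A D-1->D

Keep the running count of `0`s modulo 4: each `0` advances along the cycle A → B → C → D → A while other symbols loop. Accept at A.
       0  1 
>* A   B  A 
   B   C  B 
   C   D  C 
   D   A  D 
(> = start, * = accepting)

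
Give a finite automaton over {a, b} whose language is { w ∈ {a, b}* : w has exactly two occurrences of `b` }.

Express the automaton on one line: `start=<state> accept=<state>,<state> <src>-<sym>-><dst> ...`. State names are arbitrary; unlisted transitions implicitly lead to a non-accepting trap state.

Only the number of `b`s matters, and only up to 3. Make a chain q0 → q1 → q2 → q3 advanced by each `b` (with q3 absorbing); every other symbol self-loops. The accepting set is {q2}.
A 4-state machine:
        a   b  
>  q0   q0  q1 
   q1   q1  q2 
 * q2   q2  q3 
   q3   q3  q3 
(> = start, * = accepting)

start=q0 accept=q2 q0-a->q0 q0-b->q1 q1-a->q1 q1-b->q2 q2-a->q2 q2-b->q3 q3-a->q3 q3-b->q3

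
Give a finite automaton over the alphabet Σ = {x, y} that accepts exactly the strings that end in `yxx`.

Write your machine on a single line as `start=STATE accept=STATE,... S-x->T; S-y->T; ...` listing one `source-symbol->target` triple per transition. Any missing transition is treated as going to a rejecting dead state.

Let each state record the length of the longest suffix of the input read so far that is also a prefix of `yxx`. s1 means the last symbol is `y`; s2 means the last 2 symbols are `yx`; s3 means the last 3 symbols are `yxx`. Accept only at s3, where the string currently ends in `yxx`.
A 4-state machine:
        x   y  
>  s0   s0  s1 
   s1   s2  s1 
   s2   s3  s1 
 * s3   s0  s1 
(> = start, * = accepting)

start=s0; accept=s3; s0-x->s0; s0-y->s1; s1-x->s2; s1-y->s1; s2-x->s3; s2-y->s1; s3-x->s0; s3-y->s1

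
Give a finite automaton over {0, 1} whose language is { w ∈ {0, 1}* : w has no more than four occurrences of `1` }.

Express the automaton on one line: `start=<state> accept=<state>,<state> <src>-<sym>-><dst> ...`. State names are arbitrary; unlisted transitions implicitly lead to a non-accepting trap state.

start=A accept=A,B,C,D,E A-0->A A-1->B B-0->B B-1->C C-0->C C-1->D D-0->D D-1->E E-0->E E-1->F F-0->F F-1->F

Count `1`s, saturating at 5: states A through E mean 0 through 4 `1`s seen; F means more than 4. Each `1` increments (capped at F); other symbols loop. Accept from {A, B, C, D, E}.
A 6-state machine:
       0  1 
>* A   A  B 
 * B   B  C 
 * C   C  D 
 * D   D  E 
 * E   E  F 
   F   F  F 
(> = start, * = accepting)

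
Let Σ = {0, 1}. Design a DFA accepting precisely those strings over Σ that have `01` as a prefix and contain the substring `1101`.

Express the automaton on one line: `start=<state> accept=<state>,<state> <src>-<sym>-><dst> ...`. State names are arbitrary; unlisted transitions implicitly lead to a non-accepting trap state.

Build one automaton per condition and run them in lockstep. One (4 states) tracks whether the input so far still matches the prefix `01`; the other (5 states) tracks whether and how much of `1101` has been seen. Each combined state is a pair, one component from each; accept when both components accept.
12 states suffice.
          0    1  
>  s0     s1   s2 
   s1     s3   s4 
   s2     s3   s5 
   s3     s3   s2 
   s4     s6   s7 
   s5     s8   s5 
   s6     s6   s4 
   s7     s9   s7 
   s8     s3  s10 
   s9     s6  s11 
   s10   s10  s10 
 * s11   s11  s11 
(> = start, * = accepting)

start=s0 accept=s11 s0-0->s1 s0-1->s2 s1-0->s3 s1-1->s4 s2-0->s3 s2-1->s5 s3-0->s3 s3-1->s2 s4-0->s6 s4-1->s7 s5-0->s8 s5-1->s5 s6-0->s6 s6-1->s4 s7-0->s9 s7-1->s7 s8-0->s3 s8-1->s10 s9-0->s6 s9-1->s11 s10-0->s10 s10-1->s10 s11-0->s11 s11-1->s11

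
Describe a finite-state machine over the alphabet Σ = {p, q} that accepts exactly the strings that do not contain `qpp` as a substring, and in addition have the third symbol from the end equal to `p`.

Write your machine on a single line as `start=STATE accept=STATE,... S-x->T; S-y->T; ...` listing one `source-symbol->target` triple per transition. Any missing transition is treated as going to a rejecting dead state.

Handle the two conditions separately and then intersect. One (4 states) tracks partial matches of the forbidden pattern `qpp`; the other (15 states) tracks the last 3 symbols read. Each combined state is a pair, one component from each; accept when both components accept.
A 22-state machine:
          p    q  
>  s0     s1   s2 
   s1     s3   s4 
   s2     s5   s6 
   s3     s7   s8 
   s4     s9  s10 
   s5    s11  s12 
   s6    s13  s14 
 * s7     s7   s8 
 * s8     s9  s10 
 * s9    s11  s12 
 * s10   s13  s14 
   s11   s15  s16 
   s12    s9  s10 
   s13   s11  s12 
   s14   s13  s14 
   s15   s15  s16 
   s16   s17  s18 
   s17   s11  s19 
   s18   s20  s21 
   s19   s17  s18 
   s20   s11  s19 
   s21   s20  s21 
(> = start, * = accepting)

start=s0; accept=s7,s8,s9,s10; s0-p->s1; s0-q->s2; s1-p->s3; s1-q->s4; s2-p->s5; s2-q->s6; s3-p->s7; s3-q->s8; s4-p->s9; s4-q->s10; s5-p->s11; s5-q->s12; s6-p->s13; s6-q->s14; s7-p->s7; s7-q->s8; s8-p->s9; s8-q->s10; s9-p->s11; s9-q->s12; s10-p->s13; s10-q->s14; s11-p->s15; s11-q->s16; s12-p->s9; s12-q->s10; s13-p->s11; s13-q->s12; s14-p->s13; s14-q->s14; s15-p->s15; s15-q->s16; s16-p->s17; s16-q->s18; s17-p->s11; s17-q->s19; s18-p->s20; s18-q->s21; s19-p->s17; s19-q->s18; s20-p->s11; s20-q->s19; s21-p->s20; s21-q->s21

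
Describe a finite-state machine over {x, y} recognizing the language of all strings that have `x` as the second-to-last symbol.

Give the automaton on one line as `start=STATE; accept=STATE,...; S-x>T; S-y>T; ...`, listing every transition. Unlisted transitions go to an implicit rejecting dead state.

A DFA must remember the last 2 symbols (since which symbol is second-to-last isn't known until the input ends). Use one state per possible window of the last ≤2 symbols; accept from those whose window starts with `x`.
With 7 states:
        x   y  
>  q0   q1  q2 
   q1   q3  q4 
   q2   q5  q6 
 * q3   q3  q4 
 * q4   q5  q6 
   q5   q3  q4 
   q6   q5  q6 
(> = start, * = accepting)

start=q0; accept=q3,q4; q0-x>q1; q0-y>q2; q1-x>q3; q1-y>q4; q2-x>q5; q2-y>q6; q3-x>q3; q3-y>q4; q4-x>q5; q4-y>q6; q5-x>q3; q5-y>q4; q6-x>q5; q6-y>q6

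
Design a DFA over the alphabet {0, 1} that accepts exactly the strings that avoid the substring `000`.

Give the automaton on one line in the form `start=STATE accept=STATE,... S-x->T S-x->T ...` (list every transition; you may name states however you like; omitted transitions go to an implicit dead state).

Track partial matches of the forbidden pattern `000`. State q3 is a dead state reached once `000` has occurred; every other state accepts. q0 means no part of `000` is currently matched.
A 4-state machine:
        0   1  
>* q0   q1  q0 
 * q1   q2  q0 
 * q2   q3  q0 
   q3   q3  q3 
(> = start, * = accepting)

start=q0 accept=q0,q1,q2 q0-0->q1 q0-1->q0 q1-0->q2 q1-1->q0 q2-0->q3 q2-1->q0 q3-0->q3 q3-1->q3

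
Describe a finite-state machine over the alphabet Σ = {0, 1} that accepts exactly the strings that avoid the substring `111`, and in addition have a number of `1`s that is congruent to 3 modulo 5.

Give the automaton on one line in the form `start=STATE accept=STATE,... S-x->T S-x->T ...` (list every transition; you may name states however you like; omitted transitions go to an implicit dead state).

start=q0 accept=q7,q8,q9 q0-0->q0 q0-1->q1 q1-0->q2 q1-1->q3 q2-0->q2 q2-1->q4 q3-0->q5 q3-1->q6 q4-0->q5 q4-1->q7 q5-0->q5 q5-1->q8 q6-0->q6 q6-1->q6 q7-0->q9 q7-1->q6 q8-0->q9 q8-1->q10 q9-0->q9 q9-1->q11 q10-0->q12 q10-1->q6 q11-0->q12 q11-1->q13 q12-0->q12 q12-1->q14 q13-0->q0 q13-1->q6 q14-0->q0 q14-1->q15 q15-0->q2 q15-1->q6

Handle the two conditions separately and then intersect. The first has 4 states tracking partial matches of the forbidden pattern `111`; the second has 5 states tracking the count of `1`s modulo 5. A product state is a pair (one from each), accepting exactly when both do. Equivalent product states are then merged.
A 16-state machine:
          0    1  
>  q0     q0   q1 
   q1     q2   q3 
   q2     q2   q4 
   q3     q5   q6 
   q4     q5   q7 
   q5     q5   q8 
   q6     q6   q6 
 * q7     q9   q6 
 * q8     q9  q10 
 * q9     q9  q11 
   q10   q12   q6 
   q11   q12  q13 
   q12   q12  q14 
   q13    q0   q6 
   q14    q0  q15 
   q15    q2   q6 
(> = start, * = accepting)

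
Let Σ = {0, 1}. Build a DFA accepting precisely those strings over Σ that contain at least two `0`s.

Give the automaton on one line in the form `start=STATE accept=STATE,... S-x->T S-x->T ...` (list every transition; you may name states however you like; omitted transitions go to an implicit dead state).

Count `0`s, saturating at 3: states S0 through S2 mean 0 through 2 `0`s seen; S3 means more than 2. Each `0` increments (capped at S3); other symbols loop. Accept from {S2, S3}.
4 states suffice.
        0   1  
>  S0   S1  S0 
   S1   S2  S1 
 * S2   S3  S2 
 * S3   S3  S3 
(> = start, * = accepting)

start=S0 accept=S2,S3 S0-0->S1 S0-1->S0 S1-0->S2 S1-1->S1 S2-0->S3 S2-1->S2 S3-0->S3 S3-1->S3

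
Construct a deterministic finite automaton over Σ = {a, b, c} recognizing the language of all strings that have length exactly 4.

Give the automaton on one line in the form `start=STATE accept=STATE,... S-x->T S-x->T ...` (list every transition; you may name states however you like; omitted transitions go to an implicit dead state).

We only need to distinguish lengths 0, 1, …, 4, and '>4'. Chain s0 → s1 → s2 → s3 → s4 → s5 on every symbol, with s5 looping. Accepting states: {s4}.
A 6-state machine:
        a   b   c  
>  s0   s1  s1  s1 
   s1   s2  s2  s2 
   s2   s3  s3  s3 
   s3   s4  s4  s4 
 * s4   s5  s5  s5 
   s5   s5  s5  s5 
(> = start, * = accepting)

start=s0 accept=s4 s0-a->s1 s0-b->s1 s0-c->s1 s1-a->s2 s1-b->s2 s1-c->s2 s2-a->s3 s2-b->s3 s2-c->s3 s3-a->s4 s3-b->s4 s3-c->s4 s4-a->s5 s4-b->s5 s4-c->s5 s5-a->s5 s5-b->s5 s5-c->s5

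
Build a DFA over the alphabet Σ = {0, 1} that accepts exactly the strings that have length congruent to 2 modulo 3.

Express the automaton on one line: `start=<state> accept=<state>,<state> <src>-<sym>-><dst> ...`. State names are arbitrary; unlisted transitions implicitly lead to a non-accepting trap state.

Count input length modulo 3: every symbol advances one step around the cycle A → B → C → A. Accept at C.
3 states suffice.
       0  1 
>  A   B  B 
   B   C  C 
 * C   A  A 
(> = start, * = accepting)

start=A accept=C A-0->B A-1->B B-0->C B-1->C C-0->A C-1->A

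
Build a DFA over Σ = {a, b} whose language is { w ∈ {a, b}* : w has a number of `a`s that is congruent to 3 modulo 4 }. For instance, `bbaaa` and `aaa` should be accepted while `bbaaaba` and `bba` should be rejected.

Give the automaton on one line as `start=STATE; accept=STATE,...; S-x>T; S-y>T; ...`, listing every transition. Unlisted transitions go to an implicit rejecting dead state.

Keep the running count of `a`s modulo 4: each `a` advances along the cycle s0 → s1 → s2 → s3 → s0 while other symbols loop. Accept at s3.
        a   b  
>  s0   s1  s0 
   s1   s2  s1 
   s2   s3  s2 
 * s3   s0  s3 
(> = start, * = accepting)

start=s0; accept=s3; s0-a>s1; s0-b>s0; s1-a>s2; s1-b>s1; s2-a>s3; s2-b>s2; s3-a>s0; s3-b>s3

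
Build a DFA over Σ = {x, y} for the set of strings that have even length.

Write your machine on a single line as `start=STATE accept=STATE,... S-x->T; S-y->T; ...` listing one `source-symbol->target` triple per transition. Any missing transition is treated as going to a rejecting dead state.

Count input length modulo 2: every symbol advances one step around the cycle q0 → q1 → q0. Accept at q0.
2 states suffice.
        x   y  
>* q0   q1  q1 
   q1   q0  q0 
(> = start, * = accepting)

start=q0; accept=q0; q0-x->q1; q0-y->q1; q1-x->q0; q1-y->q0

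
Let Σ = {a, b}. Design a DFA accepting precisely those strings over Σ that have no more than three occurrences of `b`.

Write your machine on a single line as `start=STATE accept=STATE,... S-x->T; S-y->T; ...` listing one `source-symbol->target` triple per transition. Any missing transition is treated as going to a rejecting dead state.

Only the number of `b`s matters, and only up to 4. Make a chain q0 → q1 → q2 → q3 → q4 advanced by each `b` (with q4 absorbing); every other symbol self-loops. The accepting set is {q0, q1, q2, q3}.
With 5 states:
        a   b  
>* q0   q0  q1 
 * q1   q1  q2 
 * q2   q2  q3 
 * q3   q3  q4 
   q4   q4  q4 
(> = start, * = accepting)

start=q0; accept=q0,q1,q2,q3; q0-a->q0; q0-b->q1; q1-a->q1; q1-b->q2; q2-a->q2; q2-b->q3; q3-a->q3; q3-b->q4; q4-a->q4; q4-b->q4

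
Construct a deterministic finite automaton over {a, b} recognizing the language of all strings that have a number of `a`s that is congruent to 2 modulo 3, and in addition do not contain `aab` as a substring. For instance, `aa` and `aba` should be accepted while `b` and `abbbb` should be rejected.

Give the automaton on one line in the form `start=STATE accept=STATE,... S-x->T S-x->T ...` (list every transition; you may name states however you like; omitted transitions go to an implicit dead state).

start=s0 accept=s2,s6,s8 s0-a->s1 s0-b->s0 s1-a->s2 s1-b->s3 s2-a->s4 s2-b->s5 s3-a->s6 s3-b->s3 s4-a->s7 s4-b->s5 s5-a->s5 s5-b->s5 s6-a->s4 s6-b->s8 s7-a->s2 s7-b->s5 s8-a->s9 s8-b->s8 s9-a->s7 s9-b->s0

Build one automaton per condition and run them in lockstep. One (3 states) tracks the count of `a`s modulo 3; the other (4 states) tracks partial matches of the forbidden pattern `aab`. Each combined state is a pair, one component from each; accept when both components accept. Minimizing collapses redundant product states.
        a   b  
>  s0   s1  s0 
   s1   s2  s3 
 * s2   s4  s5 
   s3   s6  s3 
   s4   s7  s5 
   s5   s5  s5 
 * s6   s4  s8 
   s7   s2  s5 
 * s8   s9  s8 
   s9   s7  s0 
(> = start, * = accepting)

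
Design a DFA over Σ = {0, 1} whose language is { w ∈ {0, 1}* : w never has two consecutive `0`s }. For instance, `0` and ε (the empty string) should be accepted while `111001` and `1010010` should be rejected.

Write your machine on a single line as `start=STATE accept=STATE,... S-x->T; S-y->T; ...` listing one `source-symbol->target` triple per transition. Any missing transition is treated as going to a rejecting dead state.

Track partial matches of the forbidden pattern `00`. State S2 is a dead state reached once `00` has occurred; every other state accepts. S0 means no part of `00` is currently matched.
A 3-state machine:
        0   1  
>* S0   S1  S0 
 * S1   S2  S0 
   S2   S2  S2 
(> = start, * = accepting)

start=S0; accept=S0,S1; S0-0->S1; S0-1->S0; S1-0->S2; S1-1->S0; S2-0->S2; S2-1->S2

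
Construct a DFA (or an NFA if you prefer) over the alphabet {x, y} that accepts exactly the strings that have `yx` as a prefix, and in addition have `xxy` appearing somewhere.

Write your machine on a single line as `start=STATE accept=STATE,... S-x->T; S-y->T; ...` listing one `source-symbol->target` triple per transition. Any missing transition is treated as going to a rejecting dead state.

start=q0; accept=q9; q0-x->q1; q0-y->q2; q1-x->q3; q1-y->q4; q2-x->q5; q2-y->q4; q3-x->q3; q3-y->q6; q4-x->q1; q4-y->q4; q5-x->q7; q5-y->q8; q6-x->q6; q6-y->q6; q7-x->q7; q7-y->q9; q8-x->q5; q8-y->q8; q9-x->q9; q9-y->q9

Handle the two conditions separately and then intersect. The first has 4 states tracking whether the input so far still matches the prefix `yx`; the second has 4 states tracking whether and how much of `xxy` has been seen. A product state is a pair (one from each), accepting exactly when both do.
A 10-state machine:
        x   y  
>  q0   q1  q2 
   q1   q3  q4 
   q2   q5  q4 
   q3   q3  q6 
   q4   q1  q4 
   q5   q7  q8 
   q6   q6  q6 
   q7   q7  q9 
   q8   q5  q8 
 * q9   q9  q9 
(> = start, * = accepting)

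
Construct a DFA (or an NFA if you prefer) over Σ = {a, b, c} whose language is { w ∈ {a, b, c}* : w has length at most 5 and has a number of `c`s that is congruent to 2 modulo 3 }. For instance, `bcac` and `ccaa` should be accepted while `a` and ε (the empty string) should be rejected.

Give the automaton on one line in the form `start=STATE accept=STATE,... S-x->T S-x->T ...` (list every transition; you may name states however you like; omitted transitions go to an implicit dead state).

start=s0 accept=s5,s8,s11,s14 s0-a->s1 s0-b->s1 s0-c->s2 s1-a->s3 s1-b->s3 s1-c->s4 s2-a->s4 s2-b->s4 s2-c->s5 s3-a->s6 s3-b->s6 s3-c->s7 s4-a->s7 s4-b->s7 s4-c->s8 s5-a->s8 s5-b->s8 s5-c->s6 s6-a->s9 s6-b->s9 s6-c->s10 s7-a->s10 s7-b->s10 s7-c->s11 s8-a->s11 s8-b->s11 s8-c->s9 s9-a->s12 s9-b->s12 s9-c->s13 s10-a->s13 s10-b->s13 s10-c->s14 s11-a->s14 s11-b->s14 s11-c->s12 s12-a->s15 s12-b->s15 s12-c->s16 s13-a->s16 s13-b->s16 s13-c->s17 s14-a->s17 s14-b->s17 s14-c->s15 s15-a->s15 s15-b->s15 s15-c->s16 s16-a->s16 s16-b->s16 s16-c->s17 s17-a->s17 s17-b->s17 s17-c->s15

Run two small machines in parallel and take their product. One (7 states) tracks the input length, saturating at 6; the other (3 states) tracks the count of `c`s modulo 3. Each combined state is a pair, one component from each; accept when both components accept.
18 states suffice.
          a    b    c  
>  s0     s1   s1   s2 
   s1     s3   s3   s4 
   s2     s4   s4   s5 
   s3     s6   s6   s7 
   s4     s7   s7   s8 
 * s5     s8   s8   s6 
   s6     s9   s9  s10 
   s7    s10  s10  s11 
 * s8    s11  s11   s9 
   s9    s12  s12  s13 
   s10   s13  s13  s14 
 * s11   s14  s14  s12 
   s12   s15  s15  s16 
   s13   s16  s16  s17 
 * s14   s17  s17  s15 
   s15   s15  s15  s16 
   s16   s16  s16  s17 
   s17   s17  s17  s15 
(> = start, * = accepting)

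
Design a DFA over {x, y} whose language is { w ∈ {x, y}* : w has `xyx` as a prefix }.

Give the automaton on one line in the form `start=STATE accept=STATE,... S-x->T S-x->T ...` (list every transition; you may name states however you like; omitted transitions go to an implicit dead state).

start=S0 accept=S3 S0-x->S1 S0-y->S4 S1-x->S4 S1-y->S2 S2-x->S3 S2-y->S4 S3-x->S3 S3-y->S3 S4-x->S4 S4-y->S4

Walk along `xyx` while the input agrees: from S0 take `x` to S1, and so on. Any deviation drops to the rejecting sink S4. Once S3 is reached the prefix is confirmed and every continuation is accepted.
5 states suffice.
        x   y  
>  S0   S1  S4 
   S1   S4  S2 
   S2   S3  S4 
 * S3   S3  S3 
   S4   S4  S4 
(> = start, * = accepting)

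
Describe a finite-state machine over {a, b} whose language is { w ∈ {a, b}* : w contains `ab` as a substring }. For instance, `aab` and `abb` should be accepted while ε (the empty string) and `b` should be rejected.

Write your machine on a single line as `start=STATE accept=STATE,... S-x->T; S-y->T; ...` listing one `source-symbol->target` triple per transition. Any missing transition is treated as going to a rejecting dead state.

States q0..q1 record the length of the longest prefix of `ab` that matches the current input suffix. Reaching q2 means `ab` has been seen, and we stay there forever. Accept from q2.
3 states suffice.
        a   b  
>  q0   q1  q0 
   q1   q1  q2 
 * q2   q2  q2 
(> = start, * = accepting)

start=q0; accept=q2; q0-a->q1; q0-b->q0; q1-a->q1; q1-b->q2; q2-a->q2; q2-b->q2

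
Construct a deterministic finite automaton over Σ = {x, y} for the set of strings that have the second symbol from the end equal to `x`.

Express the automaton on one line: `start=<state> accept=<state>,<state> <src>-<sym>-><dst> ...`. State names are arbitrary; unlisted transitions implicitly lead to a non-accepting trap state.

Because acceptance depends on a position counted from the end, the machine has to buffer the most recent 2 symbols. Make each state the string of the last up-to-2 symbols read; on input `x` shift the window left and append `x`. Accept when the buffered window has length 2 and begins with `x`.
7 states suffice.
        x   y  
>  s0   s1  s2 
   s1   s3  s4 
   s2   s5  s6 
 * s3   s3  s4 
 * s4   s5  s6 
   s5   s3  s4 
   s6   s5  s6 
(> = start, * = accepting)

start=s0 accept=s3,s4 s0-x->s1 s0-y->s2 s1-x->s3 s1-y->s4 s2-x->s5 s2-y->s6 s3-x->s3 s3-y->s4 s4-x->s5 s4-y->s6 s5-x->s3 s5-y->s4 s6-x->s5 s6-y->s6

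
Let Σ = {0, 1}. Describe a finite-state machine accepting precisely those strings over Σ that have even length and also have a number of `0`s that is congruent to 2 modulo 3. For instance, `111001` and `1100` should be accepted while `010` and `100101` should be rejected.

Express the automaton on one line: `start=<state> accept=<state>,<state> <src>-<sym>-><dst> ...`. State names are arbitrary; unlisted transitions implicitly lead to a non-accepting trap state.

start=q0 accept=q3 q0-0->q1 q0-1->q2 q1-0->q3 q1-1->q4 q2-0->q4 q2-1->q0 q3-0->q2 q3-1->q5 q4-0->q5 q4-1->q1 q5-0->q0 q5-1->q3

Handle the two conditions separately and then intersect. One (2 states) tracks the input length modulo 2; the other (3 states) tracks the count of `0`s modulo 3. Each combined state is a pair, one component from each; accept when both components accept.
6 states suffice.
        0   1  
>  q0   q1  q2 
   q1   q3  q4 
   q2   q4  q0 
 * q3   q2  q5 
   q4   q5  q1 
   q5   q0  q3 
(> = start, * = accepting)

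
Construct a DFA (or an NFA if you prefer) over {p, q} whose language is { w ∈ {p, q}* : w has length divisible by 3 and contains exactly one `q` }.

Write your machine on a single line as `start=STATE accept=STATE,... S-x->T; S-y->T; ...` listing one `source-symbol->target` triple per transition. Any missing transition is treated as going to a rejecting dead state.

start=S0; accept=S6; S0-p->S1; S0-q->S2; S1-p->S3; S1-q->S4; S2-p->S4; S2-q->S5; S3-p->S0; S3-q->S6; S4-p->S6; S4-q->S5; S5-p->S5; S5-q->S5; S6-p->S2; S6-q->S5

Handle the two conditions separately and then intersect. The first has 3 states tracking the input length modulo 3; the second has 3 states tracking the count of `q`s, saturating at 2. A product state is a pair (one from each), accepting exactly when both do. Minimizing collapses redundant product states.
7 states suffice.
        p   q  
>  S0   S1  S2 
   S1   S3  S4 
   S2   S4  S5 
   S3   S0  S6 
   S4   S6  S5 
   S5   S5  S5 
 * S6   S2  S5 
(> = start, * = accepting)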